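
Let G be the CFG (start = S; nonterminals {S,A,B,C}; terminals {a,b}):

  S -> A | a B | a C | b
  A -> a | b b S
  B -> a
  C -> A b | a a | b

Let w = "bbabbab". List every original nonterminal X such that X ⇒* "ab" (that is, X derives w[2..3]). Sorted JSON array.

CNF form of G:
  S -> T0 X3 | T1 B | T1 C | a | b
  A -> T0 X2 | a
  B -> a
  C -> A T0 | T1 T1 | b
  T0 -> b
  T1 -> a
  X2 -> T0 S
  X3 -> T0 S

CYK table (by increasing span) — only the sub-triangle for w[2..3]:
  [2..2]={A,B,S,T1}  "a"  orig:{A,B,S}
  [3..3]={C,S,T0}  "b"  orig:{C,S}
  [2..3]={C,S}  "ab"

Original NTs in T[2,3] deriving "ab": ["C", "S"]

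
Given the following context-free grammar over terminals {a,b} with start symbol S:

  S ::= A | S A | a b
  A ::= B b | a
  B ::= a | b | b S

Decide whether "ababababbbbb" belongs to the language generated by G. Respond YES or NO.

Convert to CNF:
  S -> B T0 | S A | T1 T0 | a
  A -> B T0 | a
  B -> T0 S | a | b
  T0 -> b
  T1 -> a

CYK fill:
  T[0,0] 'a' = {A,B,S,T1}  orig:{A,B,S}
  T[1,1] 'b' = {B,T0}  orig:{B}
  T[2,2] 'a' = {A,B,S,T1}  orig:{A,B,S}
  T[3,3] 'b' = {B,T0}  orig:{B}
  T[4,4] 'a' = {A,B,S,T1}  orig:{A,B,S}
  T[5,5] 'b' = {B,T0}  orig:{B}
  T[6,6] 'a' = {A,B,S,T1}  orig:{A,B,S}
  T[7,7] 'b' = {B,T0}  orig:{B}
  T[8,8] 'b' = {B,T0}  orig:{B}
  T[9,9] 'b' = {B,T0}  orig:{B}
  T[10,10] 'b' = {B,T0}  orig:{B}
  T[11,11] 'b' = {B,T0}  orig:{B}
  T[0,1] 'ab' = {A,S}
  T[1,2] 'ba' = {B}
  T[2,3] 'ab' = {A,S}
  T[3,4] 'ba' = {B}
  T[4,5] 'ab' = {A,S}
  T[5,6] 'ba' = {B}
  T[6,7] 'ab' = {A,S}
  T[7,8] 'bb' = {A,S}
  T[8,9] 'bb' = {A,S}
  T[9,10] 'bb' = {A,S}
  T[10,11] 'bb' = {A,S}
  T[0,2] 'aba' = {S}
  T[1,3] 'bab' = {A,B,S}
  T[2,4] 'aba' = {S}
  T[3,5] 'bab' = {A,B,S}
  T[4,6] 'aba' = {S}
  T[5,7] 'bab' = {A,B,S}
  T[6,8] 'abb' = {S}
  T[7,9] 'bbb' = {B}
  T[8,10] 'bbb' = {B}
  T[9,11] 'bbb' = {B}
  T[0,3] 'abab' = {S}
  T[1,4] 'baba' = {B,S}
  T[2,5] 'abab' = {S}
  T[3,6] 'baba' = {B,S}
  T[4,7] 'abab' = {S}
  T[5,8] 'babb' = {A,B,S}
  T[6,9] 'abbb' = {S}
  T[7,10] 'bbbb' = {A,S}
  T[8,11] 'bbbb' = {A,S}
  T[0,4] 'ababa' = {S}
  T[1,5] 'babab' = {A,B,S}
  T[2,6] 'ababa' = {S}
  T[3,7] 'babab' = {A,B,S}
  T[4,8] 'ababb' = {S}
  T[5,9] 'babbb' = {A,B,S}
  T[6,10] 'abbbb' = {S}
  T[7,11] 'bbbbb' = {B}
  T[0,5] 'ababab' = {S}
  T[1,6] 'bababa' = {B,S}
  T[2,7] 'ababab' = {S}
  T[3,8] 'bababb' = {A,B,S}
  T[4,9] 'ababbb' = {S}
  T[5,10] 'babbbb' = {A,B,S}
  T[6,11] 'abbbbb' = {S}
  T[0,6] 'abababa' = {S}
  T[1,7] 'bababab' = {A,B,S}
  T[2,8] 'abababb' = {S}
  T[3,9] 'bababbb' = {A,B,S}
  T[4,10] 'ababbbb' = {S}
  T[5,11] 'babbbbb' = {A,B,S}
  T[0,7] 'abababab' = {S}
  T[1,8] 'babababb' = {A,B,S}
  T[2,9] 'abababbb' = {S}
  T[3,10] 'bababbbb' = {A,B,S}
  T[4,11] 'ababbbbb' = {S}
  T[0,8] 'ababababb' = {S}
  T[1,9] 'babababbb' = {A,B,S}
  T[2,10] 'abababbbb' = {S}
  T[3,11] 'bababbbbb' = {A,B,S}
  T[0,9] 'ababababbb' = {S}
  T[1,10] 'babababbbb' = {A,B,S}
  T[2,11] 'abababbbbb' = {S}
  T[0,10] 'ababababbbb' = {S}
  T[1,11] 'babababbbbb' = {A,B,S}
  T[0,11] 'ababababbbbb' = {S}

S ∈ T[0,11] ⇒ YES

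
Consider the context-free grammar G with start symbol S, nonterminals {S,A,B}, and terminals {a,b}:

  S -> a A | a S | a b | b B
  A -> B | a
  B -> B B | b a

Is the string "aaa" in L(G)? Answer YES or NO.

CNF form of G:
  S -> T0 B | T1 A | T1 S | T1 T0
  A -> B B | T0 T1 | a
  B -> B B | T0 T1
  T0 -> b
  T1 -> a

CYK fill:
  [0..0]={A,T1}  "a"  orig:{A}
  [1..1]={A,T1}  "a"  orig:{A}
  [2..2]={A,T1}  "a"  orig:{A}
  [0..1]={S}  "aa"
  [1..2]={S}  "aa"
  [0..2]={S}  "aaa"

S ∈ T[0,2] ⇒ YES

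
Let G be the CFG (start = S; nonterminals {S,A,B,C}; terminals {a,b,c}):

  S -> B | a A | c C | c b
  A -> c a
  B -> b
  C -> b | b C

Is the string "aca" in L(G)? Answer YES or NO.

Convert to CNF:
  S -> T0 C | T0 T2 | T1 A | b
  A -> T0 T1
  B -> b
  C -> T2 C | b
  T0 -> c
  T1 -> a
  T2 -> b

CYK table (by increasing span):
  T[0,0] 'a' = {T1}  orig:{}
  T[1,1] 'c' = {T0}  orig:{}
  T[2,2] 'a' = {T1}  orig:{}
  T[0,1] 'ac' = ∅
  T[1,2] 'ca' = {A}
  T[0,2] 'aca' = {S}

S ∈ T[0,2] ⇒ YES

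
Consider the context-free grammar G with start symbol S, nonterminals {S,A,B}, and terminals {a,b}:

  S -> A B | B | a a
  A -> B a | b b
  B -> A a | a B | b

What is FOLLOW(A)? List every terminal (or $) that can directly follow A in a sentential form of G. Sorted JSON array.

FIRST sets, iterate to fixpoint:
[1]
  A via A→b b: +{b}
  B via B→A a: +{b}
  B via B→a B: +{a}
  S via S→A B: +{b}
  S via S→B: +{a}
  S: {a,b}  A: {b}  B: {a,b}
[2]
  A via A→B a: +{a}
  S: {a,b}  A: {a,b}  B: {a,b}
[3] done
  S: {a,b}  A: {a,b}  B: {a,b}

Compute FOLLOW by fixpoint:
seed FOLLOW(S) with $
pass 1:
  A→B a: FOLLOW(B) ⊇ FIRST(a) = {a}; new: +{a}
  B→A a: FOLLOW(A) ⊇ FIRST(a) = {a}; new: +{a}
  S→A B: FOLLOW(A) ⊇ FIRST(B) = {a,b}; new: +{b}
  S→A B: FOLLOW(B) ⊇ FOLLOW(S) ⊇ {$}; new: +{$}
  FOLLOW(S)={$}  FOLLOW(A)={a,b}  FOLLOW(B)={$,a}
pass 2: (stable)
  FOLLOW(S)={$}  FOLLOW(A)={a,b}  FOLLOW(B)={$,a}

FOLLOW(A) = ["a", "b"]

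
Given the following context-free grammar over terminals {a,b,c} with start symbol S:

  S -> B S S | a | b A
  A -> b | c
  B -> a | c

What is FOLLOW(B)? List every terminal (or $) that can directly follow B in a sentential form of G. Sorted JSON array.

FIRST iteration:
[1]
  A via A→b: +{b}
  A via A→c: +{c}
  B via B→a: +{a}
  B via B→c: +{c}
  S via S→B S S: +{a,c}
  S via S→b A: +{b}
  S: {a,b,c}  A: {b,c}  B: {a,c}
[2] done
  S: {a,b,c}  A: {b,c}  B: {a,c}

FOLLOW sets:
seed FOLLOW(S) with $
round 1:
  S→B S S: FOLLOW(B) ⊇ FIRST(S) = {a,b,c}; new: +{a,b,c}
  S→B S S: FOLLOW(S) ⊇ FIRST(S) = {a,b,c}; new: +{a,b,c}
  S→b A: FOLLOW(A) ⊇ FOLLOW(S) ⊇ {$,a,b,c}; new: +{$,a,b,c}
  FOLLOW(S)={$,a,b,c}  FOLLOW(A)={$,a,b,c}  FOLLOW(B)={a,b,c}
round 2: (no change)
  FOLLOW(S)={$,a,b,c}  FOLLOW(A)={$,a,b,c}  FOLLOW(B)={a,b,c}

FOLLOW(B) = ["a", "b", "c"]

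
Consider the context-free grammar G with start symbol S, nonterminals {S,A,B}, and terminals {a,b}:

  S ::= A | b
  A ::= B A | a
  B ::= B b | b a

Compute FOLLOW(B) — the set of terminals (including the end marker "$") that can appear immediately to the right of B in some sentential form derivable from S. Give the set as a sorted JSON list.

FIRST sets, iterate to fixpoint:
iter 1:
  A via A→a: +{a}
  B via B→b a: +{b}
  S via S→A: +{a}
  S via S→b: +{b}
  FIRST[S]={a,b}  FIRST[A]={a}  FIRST[B]={b}
iter 2:
  A via A→B A: +{b}
  FIRST[S]={a,b}  FIRST[A]={a,b}  FIRST[B]={b}
iter 3: (no change)
  FIRST[S]={a,b}  FIRST[A]={a,b}  FIRST[B]={b}

Compute FOLLOW by fixpoint:
FOLLOW(S) := {$}
[1]
  A→B A: FOLLOW(B) ⊇ FIRST(A) = {a,b}; new: +{a,b}
  S→A: FOLLOW(A) ⊇ FOLLOW(S) ⊇ {$}; new: +{$}
  FOLLOW(S)={$}  FOLLOW(A)={$}  FOLLOW(B)={a,b}
[2] — fixpoint
  FOLLOW(S)={$}  FOLLOW(A)={$}  FOLLOW(B)={a,b}

FOLLOW(B) = ["a", "b"]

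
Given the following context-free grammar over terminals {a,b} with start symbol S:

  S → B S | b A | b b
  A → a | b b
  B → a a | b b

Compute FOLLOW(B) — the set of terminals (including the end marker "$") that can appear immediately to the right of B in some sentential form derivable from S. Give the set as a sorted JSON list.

Compute FIRST by fixpoint:
iter 1:
  A via A→a: +{a}
  A via A→b b: +{b}
  B via B→a a: +{a}
  B via B→b b: +{b}
  S via S→B S: +{a,b}
  S: {a,b}  A: {a,b}  B: {a,b}
iter 2: (no change)
  S: {a,b}  A: {a,b}  B: {a,b}

FOLLOW iteration:
initialize: $ ∈ FOLLOW(S)
round 1:
  S→B S: FOLLOW(B) ⊇ FIRST(S) = {a,b}; new: +{a,b}
  S→b A: FOLLOW(A) ⊇ FOLLOW(S) ⊇ {$}; new: +{$}
  FOLLOW(S)={$}  FOLLOW(A)={$}  FOLLOW(B)={a,b}
round 2: — fixpoint
  FOLLOW(S)={$}  FOLLOW(A)={$}  FOLLOW(B)={a,b}

FOLLOW(B) = ["a", "b"]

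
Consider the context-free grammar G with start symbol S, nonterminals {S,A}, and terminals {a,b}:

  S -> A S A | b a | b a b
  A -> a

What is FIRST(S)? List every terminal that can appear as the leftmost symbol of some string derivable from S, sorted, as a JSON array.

Compute FIRST by fixpoint:
[1]
  A via A→a: +{a}
  S via S→A S A: +{a}
  S via S→b a: +{b}
  FIRST(S)={a,b}  FIRST(A)={a}
[2] — fixpoint
  FIRST(S)={a,b}  FIRST(A)={a}

FIRST(S) = ["a", "b"]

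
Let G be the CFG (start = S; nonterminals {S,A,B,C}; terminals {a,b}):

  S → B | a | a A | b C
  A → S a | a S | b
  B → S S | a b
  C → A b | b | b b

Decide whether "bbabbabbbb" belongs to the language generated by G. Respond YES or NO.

Convert to CNF:
  S -> S S | T0 A | T0 T1 | T1 C | a
  A -> S T0 | T0 S | b
  B -> S S | T0 T1
  C -> A T1 | T1 T1 | b
  T0 -> a
  T1 -> b

CYK table (by increasing span):
  T[0,0] 'b' = {A,C,T1}  orig:{A,C}
  T[1,1] 'b' = {A,C,T1}  orig:{A,C}
  T[2,2] 'a' = {S,T0}  orig:{S}
  T[3,3] 'b' = {A,C,T1}  orig:{A,C}
  T[4,4] 'b' = {A,C,T1}  orig:{A,C}
  T[5,5] 'a' = {S,T0}  orig:{S}
  T[6,6] 'b' = {A,C,T1}  orig:{A,C}
  T[7,7] 'b' = {A,C,T1}  orig:{A,C}
  T[8,8] 'b' = {A,C,T1}  orig:{A,C}
  T[9,9] 'b' = {A,C,T1}  orig:{A,C}
  T[0,1] 'bb' = {C,S}
  T[1,2] 'ba' = ∅
  T[2,3] 'ab' = {B,S}
  T[3,4] 'bb' = {C,S}
  T[4,5] 'ba' = ∅
  T[5,6] 'ab' = {B,S}
  T[6,7] 'bb' = {C,S}
  T[7,8] 'bb' = {C,S}
  T[8,9] 'bb' = {C,S}
  T[0,2] 'bba' = {A,B,S}
  T[1,3] 'bab' = ∅
  T[2,4] 'abb' = {A,B,S}
  T[3,5] 'bba' = {A,B,S}
  T[4,6] 'bab' = ∅
  T[5,7] 'abb' = {A,B,S}
  T[6,8] 'bbb' = {S}
  T[7,9] 'bbb' = {S}
  T[0,3] 'bbab' = {B,C,S}
  T[1,4] 'babb' = ∅
  T[2,5] 'abba' = {A,B,S}
  T[3,6] 'bbab' = {B,C,S}
  T[4,7] 'babb' = ∅
  T[5,8] 'abbb' = {A,B,C,S}
  T[6,9] 'bbbb' = {B,S}
  T[0,4] 'bbabb' = {B,S}
  T[1,5] 'babba' = ∅
  T[2,6] 'abbab' = {A,B,C,S}
  T[3,7] 'bbabb' = {B,S}
  T[4,8] 'babbb' = {S}
  T[5,9] 'abbbb' = {A,B,C,S}
  T[0,5] 'bbabba' = {A,B,S}
  T[1,6] 'babbab' = {S}
  T[2,7] 'abbabb' = {A,B,C,S}
  T[3,8] 'bbabbb' = {B,S}
  T[4,9] 'babbbb' = {S}
  T[0,6] 'bbabbab' = {B,C,S}
  T[1,7] 'babbabb' = {S}
  T[2,8] 'abbabbb' = {A,B,C,S}
  T[3,9] 'bbabbbb' = {B,S}
  T[0,7] 'bbabbabb' = {B,S}
  T[1,8] 'babbabbb' = {B,S}
  T[2,9] 'abbabbbb' = {A,B,C,S}
  T[0,8] 'bbabbabbb' = {B,S}
  T[1,9] 'babbabbbb' = {B,S}
  T[0,9] 'bbabbabbbb' = {B,S}

S ∈ T[0,9] ⇒ YES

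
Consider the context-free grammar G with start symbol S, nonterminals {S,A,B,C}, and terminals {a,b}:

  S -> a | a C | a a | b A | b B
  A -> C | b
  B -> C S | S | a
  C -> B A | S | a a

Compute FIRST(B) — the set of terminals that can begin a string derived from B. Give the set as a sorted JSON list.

Compute FIRST by fixpoint:
[1]
  A via A→b: +{b}
  B via B→a: +{a}
  C via C→B A: +{a}
  S via S→a: +{a}
  S via S→b A: +{b}
  FIRST[S]={a,b}  FIRST[A]={b}  FIRST[B]={a}  FIRST[C]={a}
[2]
  A via A→C: +{a}
  B via B→S: +{b}
  C via C→B A: +{b}
  FIRST[S]={a,b}  FIRST[A]={a,b}  FIRST[B]={a,b}  FIRST[C]={a,b}
[3] (stable)
  FIRST[S]={a,b}  FIRST[A]={a,b}  FIRST[B]={a,b}  FIRST[C]={a,b}

FIRST(B) = ["a", "b"]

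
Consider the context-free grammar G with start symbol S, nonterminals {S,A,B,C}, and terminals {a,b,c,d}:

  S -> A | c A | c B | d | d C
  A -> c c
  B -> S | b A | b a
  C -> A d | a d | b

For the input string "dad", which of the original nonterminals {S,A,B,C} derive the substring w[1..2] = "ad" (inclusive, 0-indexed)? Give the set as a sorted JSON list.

Convert to CNF:
  S -> T0 A | T0 B | T0 T0 | T3 C | d
  A -> T0 T0
  B -> T0 A | T0 B | T0 T0 | T1 A | T1 T2 | T3 C | d
  C -> A T3 | T2 T3 | b
  T0 -> c
  T1 -> b
  T2 -> a
  T3 -> d

CYK fill — only the sub-triangle for w[1..2]:
  T[1,1] 'a' = {T2}  orig:{}
  T[2,2] 'd' = {B,S,T3}  orig:{B,S}
  T[1,2] 'ad' = {C}

Original NTs in T[1,2] deriving "ad": ["C"]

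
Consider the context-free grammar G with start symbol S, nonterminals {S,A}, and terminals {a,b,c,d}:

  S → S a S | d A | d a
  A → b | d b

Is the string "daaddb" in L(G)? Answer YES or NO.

CNF form of G:
  S -> S X3 | T0 A | T0 T2
  A -> T0 T1 | b
  T0 -> d
  T1 -> b
  T2 -> a
  X3 -> T2 S

Fill CYK table bottom-up:
  T[0,0] 'd' = {T0}  orig:{}
  T[1,1] 'a' = {T2}  orig:{}
  T[2,2] 'a' = {T2}  orig:{}
  T[3,3] 'd' = {T0}  orig:{}
  T[4,4] 'd' = {T0}  orig:{}
  T[5,5] 'b' = {A,T1}  orig:{A}
  T[0,1] 'da' = {S}
  T[1,2] 'aa' = ∅
  T[2,3] 'ad' = ∅
  T[3,4] 'dd' = ∅
  T[4,5] 'db' = {A,S}
  T[0,2] 'daa' = ∅
  T[1,3] 'aad' = ∅
  T[2,4] 'add' = ∅
  T[3,5] 'ddb' = {S}
  T[0,3] 'daad' = ∅
  T[1,4] 'aadd' = ∅
  T[2,5] 'addb' = {X3}  orig:{}
  T[0,4] 'daadd' = ∅
  T[1,5] 'aaddb' = ∅
  T[0,5] 'daaddb' = {S}

S ∈ T[0,5] ⇒ YES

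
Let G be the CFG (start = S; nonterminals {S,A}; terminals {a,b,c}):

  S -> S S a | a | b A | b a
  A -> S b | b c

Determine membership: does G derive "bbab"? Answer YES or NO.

CNF form of G:
  S -> S X3 | T0 A | T0 T2 | a
  A -> S T0 | T0 T1
  T0 -> b
  T1 -> c
  T2 -> a
  X3 -> S T2

CYK table (by increasing span):
  cell(0,0) b: {T0}  orig:{}
  cell(1,1) b: {T0}  orig:{}
  cell(2,2) a: {S,T2}  orig:{S}
  cell(3,3) b: {T0}  orig:{}
  cell(0,1) bb: ∅
  cell(1,2) ba: {S}
  cell(2,3) ab: {A}
  cell(0,2) bba: ∅
  cell(1,3) bab: {A,S}
  cell(0,3) bbab: {S}

S ∈ T[0,3] ⇒ YES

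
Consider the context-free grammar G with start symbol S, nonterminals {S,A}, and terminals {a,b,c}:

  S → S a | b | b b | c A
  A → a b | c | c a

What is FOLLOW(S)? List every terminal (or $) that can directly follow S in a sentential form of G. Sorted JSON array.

FIRST sets, iterate to fixpoint:
iter 1:
  A via A→a b: +{a}
  A via A→c: +{c}
  S via S→b: +{b}
  S via S→c A: +{c}
  FIRST(S)={b,c}  FIRST(A)={a,c}
iter 2: (stable)
  FIRST(S)={b,c}  FIRST(A)={a,c}

FOLLOW sets:
initialize: $ ∈ FOLLOW(S)
round 1:
  S→S a: FOLLOW(S) ⊇ FIRST(a) = {a}; new: +{a}
  S→c A: FOLLOW(A) ⊇ FOLLOW(S) ⊇ {$,a}; new: +{$,a}
  FOLLOW(S)={$,a}  FOLLOW(A)={$,a}
round 2: (no change)
  FOLLOW(S)={$,a}  FOLLOW(A)={$,a}

FOLLOW(S) = ["$", "a"]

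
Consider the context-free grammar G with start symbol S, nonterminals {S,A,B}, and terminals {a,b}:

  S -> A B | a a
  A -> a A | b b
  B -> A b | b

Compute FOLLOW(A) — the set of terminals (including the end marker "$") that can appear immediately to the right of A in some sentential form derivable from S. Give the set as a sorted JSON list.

FIRST iteration:
iter 1:
  A via A→a A: +{a}
  A via A→b b: +{b}
  B via B→A b: +{a,b}
  S via S→A B: +{a,b}
  FIRST(S)={a,b}  FIRST(A)={a,b}  FIRST(B)={a,b}
iter 2: (no change)
  FIRST(S)={a,b}  FIRST(A)={a,b}  FIRST(B)={a,b}

FOLLOW sets:
seed FOLLOW(S) with $
iter 1:
  B→A b: FOLLOW(A) ⊇ FIRST(b) = {b}; new: +{b}
  S→A B: FOLLOW(A) ⊇ FIRST(B) = {a,b}; new: +{a}
  S→A B: FOLLOW(B) ⊇ FOLLOW(S) ⊇ {$}; new: +{$}
  FOLLOW[S]={$}  FOLLOW[A]={a,b}  FOLLOW[B]={$}
iter 2: (no change)
  FOLLOW[S]={$}  FOLLOW[A]={a,b}  FOLLOW[B]={$}

FOLLOW(A) = ["a", "b"]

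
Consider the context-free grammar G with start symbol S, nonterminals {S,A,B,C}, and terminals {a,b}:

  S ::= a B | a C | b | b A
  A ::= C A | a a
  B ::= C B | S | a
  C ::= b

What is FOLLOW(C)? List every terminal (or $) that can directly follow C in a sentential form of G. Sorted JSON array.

FIRST iteration:
iter 1:
  A via A→a a: +{a}
  B via B→a: +{a}
  C via C→b: +{b}
  S via S→a B: +{a}
  S via S→b: +{b}
  S: {a,b}  A: {a}  B: {a}  C: {b}
iter 2:
  A via A→C A: +{b}
  B via B→C B: +{b}
  S: {a,b}  A: {a,b}  B: {a,b}  C: {b}
iter 3: — fixpoint
  S: {a,b}  A: {a,b}  B: {a,b}  C: {b}

FOLLOW iteration:
seed FOLLOW(S) with $
pass 1:
  A→C A: FOLLOW(C) ⊇ FIRST(A) = {a,b}; new: +{a,b}
  S→a B: FOLLOW(B) ⊇ FOLLOW(S) ⊇ {$}; new: +{$}
  S→a C: FOLLOW(C) ⊇ FOLLOW(S) ⊇ {$}; new: +{$}
  S→b A: FOLLOW(A) ⊇ FOLLOW(S) ⊇ {$}; new: +{$}
  FOLLOW[S]={$}  FOLLOW[A]={$}  FOLLOW[B]={$}  FOLLOW[C]={$,a,b}
pass 2: done
  FOLLOW[S]={$}  FOLLOW[A]={$}  FOLLOW[B]={$}  FOLLOW[C]={$,a,b}

FOLLOW(C) = ["$", "a", "b"]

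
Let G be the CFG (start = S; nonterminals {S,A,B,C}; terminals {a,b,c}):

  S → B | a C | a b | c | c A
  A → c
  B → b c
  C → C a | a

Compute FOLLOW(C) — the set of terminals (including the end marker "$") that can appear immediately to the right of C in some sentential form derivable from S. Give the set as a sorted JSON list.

FIRST sets, iterate to fixpoint:
pass 1:
  A via A→c: +{c}
  B via B→b c: +{b}
  C via C→a: +{a}
  S via S→B: +{b}
  S via S→a C: +{a}
  S via S→c: +{c}
  S: {a,b,c}  A: {c}  B: {b}  C: {a}
pass 2: (no change)
  S: {a,b,c}  A: {c}  B: {b}  C: {a}

FOLLOW iteration:
FOLLOW(S) := {$}
round 1:
  C→C a: FOLLOW(C) ⊇ FIRST(a) = {a}; new: +{a}
  S→B: FOLLOW(B) ⊇ FOLLOW(S) ⊇ {$}; new: +{$}
  S→a C: FOLLOW(C) ⊇ FOLLOW(S) ⊇ {$}; new: +{$}
  S→c A: FOLLOW(A) ⊇ FOLLOW(S) ⊇ {$}; new: +{$}
  FOLLOW(S)={$}  FOLLOW(A)={$}  FOLLOW(B)={$}  FOLLOW(C)={$,a}
round 2: done
  FOLLOW(S)={$}  FOLLOW(A)={$}  FOLLOW(B)={$}  FOLLOW(C)={$,a}

FOLLOW(C) = ["$", "a"]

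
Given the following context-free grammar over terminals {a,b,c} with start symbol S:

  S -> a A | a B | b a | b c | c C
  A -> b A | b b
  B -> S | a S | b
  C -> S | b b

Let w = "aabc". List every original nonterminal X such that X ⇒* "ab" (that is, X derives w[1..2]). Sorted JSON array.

Convert to CNF:
  S -> T0 T1 | T0 T2 | T1 A | T1 B | T2 C
  A -> T0 A | T0 T0
  B -> T0 T1 | T0 T2 | T1 A | T1 B | T1 S | T2 C | b
  C -> T0 T0 | T0 T1 | T0 T2 | T1 A | T1 B | T2 C
  T0 -> b
  T1 -> a
  T2 -> c

Fill CYK table bottom-up, restricted to cells inside w[1..2]:
  cell(1,1) a: {T1}  orig:{}
  cell(2,2) b: {B,T0}  orig:{B}
  cell(1,2) ab: {B,C,S}

Original NTs in T[1,2] deriving "ab": ["B", "C", "S"]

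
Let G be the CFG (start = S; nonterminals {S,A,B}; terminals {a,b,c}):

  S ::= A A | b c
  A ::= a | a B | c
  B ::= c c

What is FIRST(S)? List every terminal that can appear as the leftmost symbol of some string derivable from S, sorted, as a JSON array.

FIRST iteration:
pass 1:
  A via A→a: +{a}
  A via A→c: +{c}
  B via B→c c: +{c}
  S via S→A A: +{a,c}
  S via S→b c: +{b}
  S: {a,b,c}  A: {a,c}  B: {c}
pass 2: — fixpoint
  S: {a,b,c}  A: {a,c}  B: {c}

FIRST(S) = ["a", "b", "c"]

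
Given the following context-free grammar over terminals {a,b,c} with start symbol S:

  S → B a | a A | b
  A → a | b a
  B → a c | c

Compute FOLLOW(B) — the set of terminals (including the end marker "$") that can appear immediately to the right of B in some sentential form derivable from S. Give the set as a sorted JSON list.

FIRST iteration:
[1]
  A via A→a: +{a}
  A via A→b a: +{b}
  B via B→a c: +{a}
  B via B→c: +{c}
  S via S→B a: +{a,c}
  S via S→b: +{b}
  S: {a,b,c}  A: {a,b}  B: {a,c}
[2] — fixpoint
  S: {a,b,c}  A: {a,b}  B: {a,c}

FOLLOW iteration:
seed FOLLOW(S) with $
iter 1:
  S→B a: FOLLOW(B) ⊇ FIRST(a) = {a}; new: +{a}
  S→a A: FOLLOW(A) ⊇ FOLLOW(S) ⊇ {$}; new: +{$}
  FOLLOW[S]={$}  FOLLOW[A]={$}  FOLLOW[B]={a}
iter 2: (stable)
  FOLLOW[S]={$}  FOLLOW[A]={$}  FOLLOW[B]={a}

FOLLOW(B) = ["a"]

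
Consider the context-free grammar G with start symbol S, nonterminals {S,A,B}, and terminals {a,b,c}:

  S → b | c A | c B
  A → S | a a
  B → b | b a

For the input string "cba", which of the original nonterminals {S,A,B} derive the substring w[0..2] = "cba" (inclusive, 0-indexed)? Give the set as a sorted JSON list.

Convert to CNF:
  S -> T1 A | T1 B | b
  A -> T0 T0 | T1 A | T1 B | b
  B -> T2 T0 | b
  T0 -> a
  T1 -> c
  T2 -> b

CYK fill — only the sub-triangle for w[0..2]:
  T[0,0] 'c' = {T1}  orig:{}
  T[1,1] 'b' = {A,B,S,T2}  orig:{A,B,S}
  T[2,2] 'a' = {T0}  orig:{}
  T[0,1] 'cb' = {A,S}
  T[1,2] 'ba' = {B}
  T[0,2] 'cba' = {A,S}

Original NTs in T[0,2] deriving "cba": ["A", "S"]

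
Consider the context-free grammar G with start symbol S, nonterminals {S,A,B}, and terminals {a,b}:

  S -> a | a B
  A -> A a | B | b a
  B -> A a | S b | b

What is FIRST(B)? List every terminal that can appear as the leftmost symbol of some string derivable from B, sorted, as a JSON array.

FIRST sets, iterate to fixpoint:
round 1:
  A via A→b a: +{b}
  B via B→A a: +{b}
  S via S→a: +{a}
  FIRST(S)={a}  FIRST(A)={b}  FIRST(B)={b}
round 2:
  B via B→S b: +{a}
  FIRST(S)={a}  FIRST(A)={b}  FIRST(B)={a,b}
round 3:
  A via A→B: +{a}
  FIRST(S)={a}  FIRST(A)={a,b}  FIRST(B)={a,b}
round 4: done
  FIRST(S)={a}  FIRST(A)={a,b}  FIRST(B)={a,b}

FIRST(B) = ["a", "b"]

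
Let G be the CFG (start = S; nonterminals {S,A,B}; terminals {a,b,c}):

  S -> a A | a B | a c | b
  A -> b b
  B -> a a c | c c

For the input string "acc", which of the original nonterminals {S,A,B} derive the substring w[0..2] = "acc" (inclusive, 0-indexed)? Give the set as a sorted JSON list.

CNF form of G:
  S -> T1 A | T1 B | T1 T2 | b
  A -> T0 T0
  B -> T1 X3 | T2 T2
  T0 -> b
  T1 -> a
  T2 -> c
  X3 -> T1 T2

Fill CYK table bottom-up — only the sub-triangle for w[0..2]:
  [0..0]={T1}  "a"  orig:{}
  [1..1]={T2}  "c"  orig:{}
  [2..2]={T2}  "c"  orig:{}
  [0..1]={S,X3}  "ac"  orig:{S}
  [1..2]={B}  "cc"
  [0..2]={S}  "acc"

Original NTs in T[0,2] deriving "acc": ["S"]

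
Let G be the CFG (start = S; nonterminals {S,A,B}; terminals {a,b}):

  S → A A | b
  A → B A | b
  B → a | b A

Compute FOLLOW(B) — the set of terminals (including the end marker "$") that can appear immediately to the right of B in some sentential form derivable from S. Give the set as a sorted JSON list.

FIRST iteration:
[1]
  A via A→b: +{b}
  B via B→a: +{a}
  B via B→b A: +{b}
  S via S→A A: +{b}
  S: {b}  A: {b}  B: {a,b}
[2]
  A via A→B A: +{a}
  S via S→A A: +{a}
  S: {a,b}  A: {a,b}  B: {a,b}
[3] (no change)
  S: {a,b}  A: {a,b}  B: {a,b}

FOLLOW iteration:
initialize: $ ∈ FOLLOW(S)
pass 1:
  A→B A: FOLLOW(B) ⊇ FIRST(A) = {a,b}; new: +{a,b}
  B→b A: FOLLOW(A) ⊇ FOLLOW(B) ⊇ {a,b}; new: +{a,b}
  S→A A: FOLLOW(A) ⊇ FOLLOW(S) ⊇ {$}; new: +{$}
  FOLLOW(S)={$}  FOLLOW(A)={$,a,b}  FOLLOW(B)={a,b}
pass 2: (stable)
  FOLLOW(S)={$}  FOLLOW(A)={$,a,b}  FOLLOW(B)={a,b}

FOLLOW(B) = ["a", "b"]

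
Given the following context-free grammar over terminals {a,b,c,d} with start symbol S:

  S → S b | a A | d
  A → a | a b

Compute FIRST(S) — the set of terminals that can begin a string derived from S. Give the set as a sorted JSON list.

FIRST sets, iterate to fixpoint:
pass 1:
  A via A→a: +{a}
  S via S→a A: +{a}
  S via S→d: +{d}
  FIRST(S)={a,d}  FIRST(A)={a}
pass 2: (stable)
  FIRST(S)={a,d}  FIRST(A)={a}

FIRST(S) = ["a", "d"]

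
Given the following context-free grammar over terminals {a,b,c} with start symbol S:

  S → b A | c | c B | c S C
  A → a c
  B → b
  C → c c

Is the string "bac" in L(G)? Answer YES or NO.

CNF form of G:
  S -> T1 B | T1 X3 | T2 A | c
  A -> T0 T1
  B -> b
  C -> T1 T1
  T0 -> a
  T1 -> c
  T2 -> b
  X3 -> S C

CYK table (by increasing span):
  [0..0]={B,T2}  "b"  orig:{B}
  [1..1]={T0}  "a"  orig:{}
  [2..2]={S,T1}  "c"  orig:{S}
  [0..1]=∅  "ba"
  [1..2]={A}  "ac"
  [0..2]={S}  "bac"

S ∈ T[0,2] ⇒ YES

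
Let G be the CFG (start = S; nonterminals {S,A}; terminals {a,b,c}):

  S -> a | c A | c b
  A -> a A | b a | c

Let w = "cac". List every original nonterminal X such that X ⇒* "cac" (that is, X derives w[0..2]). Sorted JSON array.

Convert to CNF:
  S -> T2 A | T2 T1 | a
  A -> T0 A | T1 T0 | c
  T0 -> a
  T1 -> b
  T2 -> c

CYK fill — only the sub-triangle for w[0..2]:
  cell(0,0) c: {A,T2}  orig:{A}
  cell(1,1) a: {S,T0}  orig:{S}
  cell(2,2) c: {A,T2}  orig:{A}
  cell(0,1) ca: ∅
  cell(1,2) ac: {A}
  cell(0,2) cac: {S}

Original NTs in T[0,2] deriving "cac": ["S"]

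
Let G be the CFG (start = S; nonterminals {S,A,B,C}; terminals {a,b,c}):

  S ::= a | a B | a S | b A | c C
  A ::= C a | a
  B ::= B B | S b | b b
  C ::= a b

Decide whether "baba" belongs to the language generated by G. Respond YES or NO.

CNF form of G:
  S -> T0 B | T0 S | T1 A | T2 C | a
  A -> C T0 | a
  B -> B B | S T1 | T1 T1
  C -> T0 T1
  T0 -> a
  T1 -> b
  T2 -> c

Fill CYK table bottom-up:
  [0..0]={T1}  "b"  orig:{}
  [1..1]={A,S,T0}  "a"  orig:{A,S}
  [2..2]={T1}  "b"  orig:{}
  [3..3]={A,S,T0}  "a"  orig:{A,S}
  [0..1]={S}  "ba"
  [1..2]={B,C}  "ab"
  [2..3]={S}  "ba"
  [0..2]={B}  "bab"
  [1..3]={A,S}  "aba"
  [0..3]={S}  "baba"

S ∈ T[0,3] ⇒ YES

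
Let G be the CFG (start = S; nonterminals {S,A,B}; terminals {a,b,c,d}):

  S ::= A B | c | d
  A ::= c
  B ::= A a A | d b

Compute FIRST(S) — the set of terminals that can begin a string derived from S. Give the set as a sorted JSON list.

FIRST sets, iterate to fixpoint:
iter 1:
  A via A→c: +{c}
  B via B→A a A: +{c}
  B via B→d b: +{d}
  S via S→A B: +{c}
  S via S→d: +{d}
  S: {c,d}  A: {c}  B: {c,d}
iter 2: (stable)
  S: {c,d}  A: {c}  B: {c,d}

FIRST(S) = ["c", "d"]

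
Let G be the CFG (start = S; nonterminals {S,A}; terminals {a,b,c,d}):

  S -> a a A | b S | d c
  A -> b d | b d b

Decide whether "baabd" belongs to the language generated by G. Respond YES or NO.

CNF form of G:
  S -> T0 S | T1 T3 | T2 X5
  A -> T0 T1 | T0 X4
  T0 -> b
  T1 -> d
  T2 -> a
  T3 -> c
  X4 -> T1 T0
  X5 -> T2 A

CYK fill:
  [0..0]={T0}  "b"  orig:{}
  [1..1]={T2}  "a"  orig:{}
  [2..2]={T2}  "a"  orig:{}
  [3..3]={T0}  "b"  orig:{}
  [4..4]={T1}  "d"  orig:{}
  [0..1]=∅  "ba"
  [1..2]=∅  "aa"
  [2..3]=∅  "ab"
  [3..4]={A}  "bd"
  [0..2]=∅  "baa"
  [1..3]=∅  "aab"
  [2..4]={X5}  "abd"  orig:{}
  [0..3]=∅  "baab"
  [1..4]={S}  "aabd"
  [0..4]={S}  "baabd"

S ∈ T[0,4] ⇒ YES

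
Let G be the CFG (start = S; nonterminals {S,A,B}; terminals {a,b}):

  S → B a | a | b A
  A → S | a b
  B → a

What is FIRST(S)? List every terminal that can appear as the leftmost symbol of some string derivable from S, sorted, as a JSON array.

FIRST sets, iterate to fixpoint:
pass 1:
  A via A→a b: +{a}
  B via B→a: +{a}
  S via S→B a: +{a}
  S via S→b A: +{b}
  FIRST[S]={a,b}  FIRST[A]={a}  FIRST[B]={a}
pass 2:
  A via A→S: +{b}
  FIRST[S]={a,b}  FIRST[A]={a,b}  FIRST[B]={a}
pass 3: — fixpoint
  FIRST[S]={a,b}  FIRST[A]={a,b}  FIRST[B]={a}

FIRST(S) = ["a", "b"]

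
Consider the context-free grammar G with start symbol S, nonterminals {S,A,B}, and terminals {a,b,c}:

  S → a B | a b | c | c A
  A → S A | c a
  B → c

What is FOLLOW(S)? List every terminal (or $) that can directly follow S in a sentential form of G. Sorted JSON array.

FIRST sets, iterate to fixpoint:
pass 1:
  A via A→c a: +{c}
  B via B→c: +{c}
  S via S→a B: +{a}
  S via S→c: +{c}
  FIRST(S)={a,c}  FIRST(A)={c}  FIRST(B)={c}
pass 2:
  A via A→S A: +{a}
  FIRST(S)={a,c}  FIRST(A)={a,c}  FIRST(B)={c}
pass 3: (no change)
  FIRST(S)={a,c}  FIRST(A)={a,c}  FIRST(B)={c}

FOLLOW iteration:
FOLLOW(S) := {$}
[1]
  A→S A: FOLLOW(S) ⊇ FIRST(A) = {a,c}; new: +{a,c}
  S→a B: FOLLOW(B) ⊇ FOLLOW(S) ⊇ {$,a,c}; new: +{$,a,c}
  S→c A: FOLLOW(A) ⊇ FOLLOW(S) ⊇ {$,a,c}; new: +{$,a,c}
  FOLLOW(S)={$,a,c}  FOLLOW(A)={$,a,c}  FOLLOW(B)={$,a,c}
[2] done
  FOLLOW(S)={$,a,c}  FOLLOW(A)={$,a,c}  FOLLOW(B)={$,a,c}

FOLLOW(S) = ["$", "a", "c"]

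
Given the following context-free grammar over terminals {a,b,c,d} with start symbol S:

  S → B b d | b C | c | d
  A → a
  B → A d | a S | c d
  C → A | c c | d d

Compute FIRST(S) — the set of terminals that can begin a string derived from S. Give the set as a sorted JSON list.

FIRST sets, iterate to fixpoint:
pass 1:
  A via A→a: +{a}
  B via B→A d: +{a}
  B via B→c d: +{c}
  C via C→A: +{a}
  C via C→c c: +{c}
  C via C→d d: +{d}
  S via S→B b d: +{a,c}
  S via S→b C: +{b}
  S via S→d: +{d}
  FIRST(S)={a,b,c,d}  FIRST(A)={a}  FIRST(B)={a,c}  FIRST(C)={a,c,d}
pass 2: (stable)
  FIRST(S)={a,b,c,d}  FIRST(A)={a}  FIRST(B)={a,c}  FIRST(C)={a,c,d}

FIRST(S) = ["a", "b", "c", "d"]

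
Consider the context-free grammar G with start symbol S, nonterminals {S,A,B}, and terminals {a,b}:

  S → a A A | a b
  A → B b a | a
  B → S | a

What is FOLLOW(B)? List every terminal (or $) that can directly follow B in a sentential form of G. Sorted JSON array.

FIRST iteration:
round 1:
  A via A→a: +{a}
  B via B→a: +{a}
  S via S→a A A: +{a}
  FIRST[S]={a}  FIRST[A]={a}  FIRST[B]={a}
round 2: (stable)
  FIRST[S]={a}  FIRST[A]={a}  FIRST[B]={a}

FOLLOW sets:
initialize: $ ∈ FOLLOW(S)
round 1:
  A→B b a: FOLLOW(B) ⊇ FIRST(b) = {b}; new: +{b}
  B→S: FOLLOW(S) ⊇ FOLLOW(B) ⊇ {b}; new: +{b}
  S→a A A: FOLLOW(A) ⊇ FIRST(A) = {a}; new: +{a}
  S→a A A: FOLLOW(A) ⊇ FOLLOW(S) ⊇ {$,b}; new: +{$,b}
  FOLLOW[S]={$,b}  FOLLOW[A]={$,a,b}  FOLLOW[B]={b}
round 2: (no change)
  FOLLOW[S]={$,b}  FOLLOW[A]={$,a,b}  FOLLOW[B]={b}

FOLLOW(B) = ["b"]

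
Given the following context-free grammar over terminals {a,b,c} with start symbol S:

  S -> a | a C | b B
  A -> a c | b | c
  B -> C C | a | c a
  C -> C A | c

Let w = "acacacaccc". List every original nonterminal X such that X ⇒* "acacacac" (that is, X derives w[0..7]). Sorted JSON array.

Convert to CNF:
  S -> T0 C | T2 B | a
  A -> T0 T1 | b | c
  B -> C C | T1 T0 | a
  C -> C A | c
  T0 -> a
  T1 -> c
  T2 -> b

CYK fill (cells [i..j] with 0 ≤ i ≤ j ≤ 7 only):
  T[0,0] 'a' = {B,S,T0}  orig:{B,S}
  T[1,1] 'c' = {A,C,T1}  orig:{A,C}
  T[2,2] 'a' = {B,S,T0}  orig:{B,S}
  T[3,3] 'c' = {A,C,T1}  orig:{A,C}
  T[4,4] 'a' = {B,S,T0}  orig:{B,S}
  T[5,5] 'c' = {A,C,T1}  orig:{A,C}
  T[6,6] 'a' = {B,S,T0}  orig:{B,S}
  T[7,7] 'c' = {A,C,T1}  orig:{A,C}
  T[0,1] 'ac' = {A,S}
  T[1,2] 'ca' = {B}
  T[2,3] 'ac' = {A,S}
  T[3,4] 'ca' = {B}
  T[4,5] 'ac' = {A,S}
  T[5,6] 'ca' = {B}
  T[6,7] 'ac' = {A,S}
  T[0,2] 'aca' = ∅
  T[1,3] 'cac' = {C}
  T[2,4] 'aca' = ∅
  T[3,5] 'cac' = {C}
  T[4,6] 'aca' = ∅
  T[5,7] 'cac' = {C}
  T[0,3] 'acac' = {S}
  T[1,4] 'caca' = ∅
  T[2,5] 'acac' = {S}
  T[3,6] 'caca' = ∅
  T[4,7] 'acac' = {S}
  T[0,4] 'acaca' = ∅
  T[1,5] 'cacac' = {C}
  T[2,6] 'acaca' = ∅
  T[3,7] 'cacac' = {C}
  T[0,5] 'acacac' = {S}
  T[1,6] 'cacaca' = ∅
  T[2,7] 'acacac' = {S}
  T[0,6] 'acacaca' = ∅
  T[1,7] 'cacacac' = {C}
  T[0,7] 'acacacac' = {S}

Original NTs in T[0,7] deriving "acacacac": ["S"]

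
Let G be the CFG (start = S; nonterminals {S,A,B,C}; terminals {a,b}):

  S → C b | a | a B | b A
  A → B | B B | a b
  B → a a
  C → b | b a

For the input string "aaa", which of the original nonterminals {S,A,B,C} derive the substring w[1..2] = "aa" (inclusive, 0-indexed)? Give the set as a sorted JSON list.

CNF form of G:
  S -> C T1 | T0 B | T1 A | a
  A -> B B | T0 T0 | T0 T1
  B -> T0 T0
  C -> T1 T0 | b
  T0 -> a
  T1 -> b

CYK fill (cells [i..j] with 1 ≤ i ≤ j ≤ 2 only):
  T[1,1] 'a' = {S,T0}  orig:{S}
  T[2,2] 'a' = {S,T0}  orig:{S}
  T[1,2] 'aa' = {A,B}

Original NTs in T[1,2] deriving "aa": ["A", "B"]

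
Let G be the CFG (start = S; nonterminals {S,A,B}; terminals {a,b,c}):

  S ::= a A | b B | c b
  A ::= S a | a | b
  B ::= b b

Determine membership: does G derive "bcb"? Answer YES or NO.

Convert to CNF:
  S -> T0 A | T1 B | T2 T1
  A -> S T0 | a | b
  B -> T1 T1
  T0 -> a
  T1 -> b
  T2 -> c

CYK table (by increasing span):
  T[0,0] 'b' = {A,T1}  orig:{A}
  T[1,1] 'c' = {T2}  orig:{}
  T[2,2] 'b' = {A,T1}  orig:{A}
  T[0,1] 'bc' = ∅
  T[1,2] 'cb' = {S}
  T[0,2] 'bcb' = ∅

S ∉ T[0,2] ⇒ NO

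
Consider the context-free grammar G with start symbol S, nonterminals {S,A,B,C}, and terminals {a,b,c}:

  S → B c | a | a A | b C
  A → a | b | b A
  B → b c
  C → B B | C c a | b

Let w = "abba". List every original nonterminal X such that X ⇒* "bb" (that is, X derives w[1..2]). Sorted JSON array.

Convert to CNF:
  S -> B T1 | T0 C | T2 A | a
  A -> T0 A | a | b
  B -> T0 T1
  C -> B B | C X3 | b
  T0 -> b
  T1 -> c
  T2 -> a
  X3 -> T1 T2

CYK fill (cells [i..j] with 1 ≤ i ≤ j ≤ 2 only):
  cell(1,1) b: {A,C,T0}  orig:{A,C}
  cell(2,2) b: {A,C,T0}  orig:{A,C}
  cell(1,2) bb: {A,S}

Original NTs in T[1,2] deriving "bb": ["A", "S"]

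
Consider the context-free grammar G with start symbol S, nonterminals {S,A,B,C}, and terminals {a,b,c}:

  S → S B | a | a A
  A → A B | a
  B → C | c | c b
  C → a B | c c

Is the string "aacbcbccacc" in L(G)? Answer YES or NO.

Convert to CNF:
  S -> S B | T0 A | a
  A -> A B | a
  B -> T0 B | T1 T1 | T1 T2 | c
  C -> T0 B | T1 T1
  T0 -> a
  T1 -> c
  T2 -> b

CYK fill:
  [0..0]={A,S,T0}  "a"  orig:{A,S}
  [1..1]={A,S,T0}  "a"  orig:{A,S}
  [2..2]={B,T1}  "c"  orig:{B}
  [3..3]={T2}  "b"  orig:{}
  [4..4]={B,T1}  "c"  orig:{B}
  [5..5]={T2}  "b"  orig:{}
  [6..6]={B,T1}  "c"  orig:{B}
  [7..7]={B,T1}  "c"  orig:{B}
  [8..8]={A,S,T0}  "a"  orig:{A,S}
  [9..9]={B,T1}  "c"  orig:{B}
  [10..10]={B,T1}  "c"  orig:{B}
  [0..1]={S}  "aa"
  [1..2]={A,B,C,S}  "ac"
  [2..3]={B}  "cb"
  [3..4]=∅  "bc"
  [4..5]={B}  "cb"
  [5..6]=∅  "bc"
  [6..7]={B,C}  "cc"
  [7..8]=∅  "ca"
  [8..9]={A,B,C,S}  "ac"
  [9..10]={B,C}  "cc"
  [0..2]={A,B,C,S}  "aac"
  [1..3]={A,B,C,S}  "acb"
  [2..4]=∅  "cbc"
  [3..5]=∅  "bcb"
  [4..6]=∅  "cbc"
  [5..7]=∅  "bcc"
  [6..8]=∅  "cca"
  [7..9]=∅  "cac"
  [8..10]={A,B,C,S}  "acc"
  [0..3]={A,B,C,S}  "aacb"
  [1..4]={A,S}  "acbc"
  [2..5]=∅  "cbcb"
  [3..6]=∅  "bcbc"
  [4..7]=∅  "cbcc"
  [5..8]=∅  "bcca"
  [6..9]=∅  "ccac"
  [7..10]=∅  "cacc"
  [0..4]={A,S}  "aacbc"
  [1..5]={A,S}  "acbcb"
  [2..6]=∅  "cbcbc"
  [3..7]=∅  "bcbcc"
  [4..8]=∅  "cbcca"
  [5..9]=∅  "bccac"
  [6..10]=∅  "ccacc"
  [0..5]={A,S}  "aacbcb"
  [1..6]={A,S}  "acbcbc"
  [2..7]=∅  "cbcbcc"
  [3..8]=∅  "bcbcca"
  [4..9]=∅  "cbccac"
  [5..10]=∅  "bccacc"
  [0..6]={A,S}  "aacbcbc"
  [1..7]={A,S}  "acbcbcc"
  [2..8]=∅  "cbcbcca"
  [3..9]=∅  "bcbccac"
  [4..10]=∅  "cbccacc"
  [0..7]={A,S}  "aacbcbcc"
  [1..8]=∅  "acbcbcca"
  [2..9]=∅  "cbcbccac"
  [3..10]=∅  "bcbccacc"
  [0..8]=∅  "aacbcbcca"
  [1..9]={A,S}  "acbcbccac"
  [2..10]=∅  "cbcbccacc"
  [0..9]={A,S}  "aacbcbccac"
  [1..10]={A,S}  "acbcbccacc"
  [0..10]={A,S}  "aacbcbccacc"

S ∈ T[0,10] ⇒ YES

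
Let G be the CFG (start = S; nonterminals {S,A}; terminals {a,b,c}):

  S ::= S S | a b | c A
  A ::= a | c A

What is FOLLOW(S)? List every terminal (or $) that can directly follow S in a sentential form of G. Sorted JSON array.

FIRST iteration:
[1]
  A via A→a: +{a}
  A via A→c A: +{c}
  S via S→a b: +{a}
  S via S→c A: +{c}
  FIRST[S]={a,c}  FIRST[A]={a,c}
[2] — fixpoint
  FIRST[S]={a,c}  FIRST[A]={a,c}

FOLLOW iteration:
FOLLOW(S) := {$}
iter 1:
  S→S S: FOLLOW(S) ⊇ FIRST(S) = {a,c}; new: +{a,c}
  S→c A: FOLLOW(A) ⊇ FOLLOW(S) ⊇ {$,a,c}; new: +{$,a,c}
  FOLLOW[S]={$,a,c}  FOLLOW[A]={$,a,c}
iter 2: (no change)
  FOLLOW[S]={$,a,c}  FOLLOW[A]={$,a,c}

FOLLOW(S) = ["$", "a", "c"]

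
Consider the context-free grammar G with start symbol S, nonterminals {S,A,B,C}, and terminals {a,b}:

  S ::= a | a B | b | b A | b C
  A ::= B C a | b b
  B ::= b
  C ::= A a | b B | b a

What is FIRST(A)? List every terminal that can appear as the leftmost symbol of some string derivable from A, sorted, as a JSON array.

FIRST sets, iterate to fixpoint:
iter 1:
  A via A→b b: +{b}
  B via B→b: +{b}
  C via C→A a: +{b}
  S via S→a: +{a}
  S via S→b: +{b}
  FIRST[S]={a,b}  FIRST[A]={b}  FIRST[B]={b}  FIRST[C]={b}
iter 2: (stable)
  FIRST[S]={a,b}  FIRST[A]={b}  FIRST[B]={b}  FIRST[C]={b}

FIRST(A) = ["b"]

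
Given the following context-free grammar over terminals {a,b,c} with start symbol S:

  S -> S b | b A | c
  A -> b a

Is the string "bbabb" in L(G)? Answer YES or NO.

CNF form of G:
  S -> S T0 | T0 A | c
  A -> T0 T1
  T0 -> b
  T1 -> a

CYK fill:
  T[0,0] 'b' = {T0}  orig:{}
  T[1,1] 'b' = {T0}  orig:{}
  T[2,2] 'a' = {T1}  orig:{}
  T[3,3] 'b' = {T0}  orig:{}
  T[4,4] 'b' = {T0}  orig:{}
  T[0,1] 'bb' = ∅
  T[1,2] 'ba' = {A}
  T[2,3] 'ab' = ∅
  T[3,4] 'bb' = ∅
  T[0,2] 'bba' = {S}
  T[1,3] 'bab' = ∅
  T[2,4] 'abb' = ∅
  T[0,3] 'bbab' = {S}
  T[1,4] 'babb' = ∅
  T[0,4] 'bbabb' = {S}

S ∈ T[0,4] ⇒ YES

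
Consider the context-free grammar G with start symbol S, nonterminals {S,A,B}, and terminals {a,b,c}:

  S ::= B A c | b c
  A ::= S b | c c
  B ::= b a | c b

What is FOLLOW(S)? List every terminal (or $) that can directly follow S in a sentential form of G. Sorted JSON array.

FIRST sets, iterate to fixpoint:
iter 1:
  A via A→c c: +{c}
  B via B→b a: +{b}
  B via B→c b: +{c}
  S via S→B A c: +{b,c}
  FIRST(S)={b,c}  FIRST(A)={c}  FIRST(B)={b,c}
iter 2:
  A via A→S b: +{b}
  FIRST(S)={b,c}  FIRST(A)={b,c}  FIRST(B)={b,c}
iter 3: done
  FIRST(S)={b,c}  FIRST(A)={b,c}  FIRST(B)={b,c}

Compute FOLLOW by fixpoint:
seed FOLLOW(S) with $
iter 1:
  A→S b: FOLLOW(S) ⊇ FIRST(b) = {b}; new: +{b}
  S→B A c: FOLLOW(B) ⊇ FIRST(A) = {b,c}; new: +{b,c}
  S→B A c: FOLLOW(A) ⊇ FIRST(c) = {c}; new: +{c}
  S: {$,b}  A: {c}  B: {b,c}
iter 2: (stable)
  S: {$,b}  A: {c}  B: {b,c}

FOLLOW(S) = ["$", "b"]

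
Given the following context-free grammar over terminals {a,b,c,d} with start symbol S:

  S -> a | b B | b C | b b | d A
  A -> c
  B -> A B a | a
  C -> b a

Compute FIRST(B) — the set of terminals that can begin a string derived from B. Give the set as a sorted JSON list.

FIRST sets, iterate to fixpoint:
iter 1:
  A via A→c: +{c}
  B via B→A B a: +{c}
  B via B→a: +{a}
  C via C→b a: +{b}
  S via S→a: +{a}
  S via S→b B: +{b}
  S via S→d A: +{d}
  FIRST(S)={a,b,d}  FIRST(A)={c}  FIRST(B)={a,c}  FIRST(C)={b}
iter 2: (stable)
  FIRST(S)={a,b,d}  FIRST(A)={c}  FIRST(B)={a,c}  FIRST(C)={b}

FIRST(B) = ["a", "c"]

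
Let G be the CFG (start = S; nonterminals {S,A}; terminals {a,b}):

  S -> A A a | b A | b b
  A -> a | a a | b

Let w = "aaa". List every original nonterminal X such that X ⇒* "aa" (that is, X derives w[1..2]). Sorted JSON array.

Convert to CNF:
  S -> A X2 | T1 A | T1 T1
  A -> T0 T0 | a | b
  T0 -> a
  T1 -> b
  X2 -> A T0

CYK fill (cells [i..j] with 1 ≤ i ≤ j ≤ 2 only):
  [1..1]={A,T0}  "a"  orig:{A}
  [2..2]={A,T0}  "a"  orig:{A}
  [1..2]={A,X2}  "aa"  orig:{A}

Original NTs in T[1,2] deriving "aa": ["A"]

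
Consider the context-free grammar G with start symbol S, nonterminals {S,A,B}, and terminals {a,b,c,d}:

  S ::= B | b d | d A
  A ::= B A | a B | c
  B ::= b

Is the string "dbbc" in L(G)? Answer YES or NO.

CNF form of G:
  S -> T1 T2 | T2 A | b
  A -> B A | T0 B | c
  B -> b
  T0 -> a
  T1 -> b
  T2 -> d

CYK fill:
  T[0,0] 'd' = {T2}  orig:{}
  T[1,1] 'b' = {B,S,T1}  orig:{B,S}
  T[2,2] 'b' = {B,S,T1}  orig:{B,S}
  T[3,3] 'c' = {A}
  T[0,1] 'db' = ∅
  T[1,2] 'bb' = ∅
  T[2,3] 'bc' = {A}
  T[0,2] 'dbb' = ∅
  T[1,3] 'bbc' = {A}
  T[0,3] 'dbbc' = {S}

S ∈ T[0,3] ⇒ YES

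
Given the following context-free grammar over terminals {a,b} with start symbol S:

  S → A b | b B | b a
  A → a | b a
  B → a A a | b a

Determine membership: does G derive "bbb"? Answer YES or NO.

CNF form of G:
  S -> A T0 | T0 B | T0 T1
  A -> T0 T1 | a
  B -> T0 T1 | T1 X2
  T0 -> b
  T1 -> a
  X2 -> A T1

CYK table (by increasing span):
  T[0,0] 'b' = {T0}  orig:{}
  T[1,1] 'b' = {T0}  orig:{}
  T[2,2] 'b' = {T0}  orig:{}
  T[0,1] 'bb' = ∅
  T[1,2] 'bb' = ∅
  T[0,2] 'bbb' = ∅

S ∉ T[0,2] ⇒ NO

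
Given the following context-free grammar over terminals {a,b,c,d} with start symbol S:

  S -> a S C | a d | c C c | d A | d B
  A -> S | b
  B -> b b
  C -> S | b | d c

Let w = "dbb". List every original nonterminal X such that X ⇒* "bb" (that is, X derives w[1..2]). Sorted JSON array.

Convert to CNF:
  S -> T0 T1 | T0 X8 | T1 A | T1 B | T2 X9
  A -> T0 T1 | T0 X4 | T1 A | T1 B | T2 X5 | b
  B -> T3 T3
  C -> T0 T1 | T0 X6 | T1 A | T1 B | T1 T2 | T2 X7 | b
  T0 -> a
  T1 -> d
  T2 -> c
  T3 -> b
  X4 -> S C
  X5 -> C T2
  X6 -> S C
  X7 -> C T2
  X8 -> S C
  X9 -> C T2

CYK table (by increasing span) — only the sub-triangle for w[1..2]:
  [1..1]={A,C,T3}  "b"  orig:{A,C}
  [2..2]={A,C,T3}  "b"  orig:{A,C}
  [1..2]={B}  "bb"

Original NTs in T[1,2] deriving "bb": ["B"]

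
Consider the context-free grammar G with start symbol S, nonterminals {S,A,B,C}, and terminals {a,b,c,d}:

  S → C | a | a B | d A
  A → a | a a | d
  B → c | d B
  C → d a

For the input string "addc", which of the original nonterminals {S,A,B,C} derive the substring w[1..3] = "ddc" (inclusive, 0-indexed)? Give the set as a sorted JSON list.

CNF form of G:
  S -> T0 B | T1 A | T1 T0 | a
  A -> T0 T0 | a | d
  B -> T1 B | c
  C -> T1 T0
  T0 -> a
  T1 -> d

CYK fill, restricted to cells inside w[1..3]:
  [1..1]={A,T1}  "d"  orig:{A}
  [2..2]={A,T1}  "d"  orig:{A}
  [3..3]={B}  "c"
  [1..2]={S}  "dd"
  [2..3]={B}  "dc"
  [1..3]={B}  "ddc"

Original NTs in T[1,3] deriving "ddc": ["B"]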